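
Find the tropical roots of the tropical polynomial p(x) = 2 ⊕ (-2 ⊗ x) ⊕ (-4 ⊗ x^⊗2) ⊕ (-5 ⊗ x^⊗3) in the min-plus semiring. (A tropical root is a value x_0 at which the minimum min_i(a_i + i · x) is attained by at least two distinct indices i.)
Roots: {1, 2, 4}

Each tropical root is a break point of the lower envelope of the lines y = a_i + i · x (there are 4 lines, with slopes 0, 1, ..., 3). Only the lines that attain the minimum somewhere contribute to roots; other lines are dominated. Here the surviving (envelope) indices are i = 3, i = 2, i = 1, i = 0.
Intersections between consecutive envelope lines give the roots: for adjacent envelope indices i < j the intersection is x = (a_i − a_j) / (j − i). Reading off the sorted break points: {1, 2, 4}.
Verification: at each break x_0, at least two indices attain the minimum of min_i(a_i + i · x_0).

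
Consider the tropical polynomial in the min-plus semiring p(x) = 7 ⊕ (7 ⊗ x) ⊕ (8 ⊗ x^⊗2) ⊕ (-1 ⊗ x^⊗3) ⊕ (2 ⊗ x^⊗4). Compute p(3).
p(3) = 7

A tropical monomial a ⊗ x^⊗i evaluates to a + i · x. Evaluating each term at x = 3:
  Term 0 contributes 7 + 0 · 3 = 7
  Term 1 contributes 7 + 1 · 3 = 10
  Term 2 contributes 8 + 2 · 3 = 14
  Term 3 contributes -1 + 3 · 3 = 8
  Term 4 contributes 2 + 4 · 3 = 14
p(3) = ⊕ of these = min[7, 10, 14, 8, 14] = 7.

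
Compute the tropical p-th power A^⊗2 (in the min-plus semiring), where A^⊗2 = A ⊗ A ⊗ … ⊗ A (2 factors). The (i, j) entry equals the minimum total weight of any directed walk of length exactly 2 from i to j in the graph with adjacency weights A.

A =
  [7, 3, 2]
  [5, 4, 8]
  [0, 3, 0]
A^⊗2 =
  [2, 5, 2]
  [8, 8, 7]
  [0, 3, 0]

Each entry (A^⊗2)_ij equals the minimum over all length-2 walks i = v_0 → v_1 → … → v_2 = j of Σ_t A[v_t][v_{t+1}]. For example, for (i, j) = (0, 2) we minimise over 3 possible intermediate vertex sequences; the minimum is 2, attained along the walk 0 → 2 → 2.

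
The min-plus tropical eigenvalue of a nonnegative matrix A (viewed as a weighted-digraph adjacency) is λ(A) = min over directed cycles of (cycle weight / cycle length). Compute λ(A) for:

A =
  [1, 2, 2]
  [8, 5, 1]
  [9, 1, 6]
λ(A) = 1

Enumerate directed cycles and compute their means (weight / length). Sample:
  cycle 0 → 0: weight = 1, length = 1, mean = 1/1 ≈ 1.000
  cycle 1 → 1: weight = 5, length = 1, mean = 5/1 ≈ 5.000
  cycle 2 → 2: weight = 6, length = 1, mean = 6/1 ≈ 6.000
  cycle 0 → 1 → 0: weight = 10, length = 2, mean = 10/2 ≈ 5.000
  cycle 0 → 2 → 0: weight = 11, length = 2, mean = 11/2 ≈ 5.500
  cycle 1 → 0 → 1: weight = 10, length = 2, mean = 10/2 ≈ 5.000
Minimum mean = 1.000, attained e.g. along the cycle 0 → 0 with weight 1 and length 1. So λ(A) = 1/1 = 1.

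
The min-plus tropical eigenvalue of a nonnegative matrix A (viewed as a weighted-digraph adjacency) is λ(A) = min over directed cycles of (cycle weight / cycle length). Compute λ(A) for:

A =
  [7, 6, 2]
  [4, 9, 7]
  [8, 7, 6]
λ(A) = 13/3

Enumerate directed cycles and compute their means (weight / length). Sample:
  cycle 0 → 0: weight = 7, length = 1, mean = 7/1 ≈ 7.000
  cycle 1 → 1: weight = 9, length = 1, mean = 9/1 ≈ 9.000
  cycle 2 → 2: weight = 6, length = 1, mean = 6/1 ≈ 6.000
  cycle 0 → 1 → 0: weight = 10, length = 2, mean = 10/2 ≈ 5.000
  cycle 0 → 2 → 0: weight = 10, length = 2, mean = 10/2 ≈ 5.000
  cycle 1 → 0 → 1: weight = 10, length = 2, mean = 10/2 ≈ 5.000
Minimum mean = 4.333, attained e.g. along the cycle 0 → 2 → 1 → 0 with weight 13 and length 3. So λ(A) = 13/3 = 13/3.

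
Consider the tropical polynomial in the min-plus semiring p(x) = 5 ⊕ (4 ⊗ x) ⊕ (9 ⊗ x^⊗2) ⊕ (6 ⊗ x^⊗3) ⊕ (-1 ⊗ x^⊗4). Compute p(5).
p(5) = 5

A tropical monomial a ⊗ x^⊗i evaluates to a + i · x. Evaluating each term at x = 5:
  Term 0 contributes 5 + 0 · 5 = 5
  Term 1 contributes 4 + 1 · 5 = 9
  Term 2 contributes 9 + 2 · 5 = 19
  Term 3 contributes 6 + 3 · 5 = 21
  Term 4 contributes -1 + 4 · 5 = 19
p(5) = ⊕ of these = min[5, 9, 19, 21, 19] = 5.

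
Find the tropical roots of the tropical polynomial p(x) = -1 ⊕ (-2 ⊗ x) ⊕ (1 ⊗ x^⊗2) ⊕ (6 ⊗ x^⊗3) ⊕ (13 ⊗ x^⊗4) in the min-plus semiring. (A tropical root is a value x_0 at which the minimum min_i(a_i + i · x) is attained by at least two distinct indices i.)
Roots: {-7, -5, -3, 1}

Each tropical root is a break point of the lower envelope of the lines y = a_i + i · x (there are 5 lines, with slopes 0, 1, ..., 4). Only the lines that attain the minimum somewhere contribute to roots; other lines are dominated. Here the surviving (envelope) indices are i = 4, i = 3, i = 2, i = 1, i = 0.
Intersections between consecutive envelope lines give the roots: for adjacent envelope indices i < j the intersection is x = (a_i − a_j) / (j − i). Reading off the sorted break points: {-7, -5, -3, 1}.
Verification: at each break x_0, at least two indices attain the minimum of min_i(a_i + i · x_0).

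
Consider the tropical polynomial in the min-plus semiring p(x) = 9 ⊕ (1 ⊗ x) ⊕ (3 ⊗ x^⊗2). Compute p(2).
p(2) = 3

A tropical monomial a ⊗ x^⊗i evaluates to a + i · x. Evaluating each term at x = 2:
  Term 0 contributes 9 + 0 · 2 = 9
  Term 1 contributes 1 + 1 · 2 = 3
  Term 2 contributes 3 + 2 · 2 = 7
p(2) = ⊕ of these = min[9, 3, 7] = 3.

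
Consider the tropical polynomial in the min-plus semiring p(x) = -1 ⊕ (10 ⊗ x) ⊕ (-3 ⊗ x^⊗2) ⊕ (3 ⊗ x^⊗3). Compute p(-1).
p(-1) = -5

A tropical monomial a ⊗ x^⊗i evaluates to a + i · x. Evaluating each term at x = -1:
  Term 0 contributes -1 + 0 · -1 = -1
  Term 1 contributes 10 + 1 · -1 = 9
  Term 2 contributes -3 + 2 · -1 = -5
  Term 3 contributes 3 + 3 · -1 = 0
p(-1) = ⊕ of these = min[-1, 9, -5, 0] = -5.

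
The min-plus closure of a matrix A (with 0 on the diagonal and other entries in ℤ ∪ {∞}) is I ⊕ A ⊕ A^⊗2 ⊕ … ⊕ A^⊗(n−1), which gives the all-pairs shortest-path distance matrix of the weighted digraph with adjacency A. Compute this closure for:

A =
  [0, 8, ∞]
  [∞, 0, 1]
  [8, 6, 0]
Closure =
  [0, 8, 9]
  [9, 0, 1]
  [8, 6, 0]

This is the Floyd-Warshall all-pairs shortest-path computation. For each intermediate vertex k = 0, 1, …, 2, update dist[i][j] ← min(dist[i][j], dist[i][k] + dist[k][j]). The final matrix gives, for each (i, j), the minimum total weight of any directed path from i to j (possibly empty when i = j).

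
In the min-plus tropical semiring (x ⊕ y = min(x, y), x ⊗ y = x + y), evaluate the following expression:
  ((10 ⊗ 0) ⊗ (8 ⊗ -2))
((10 ⊗ 0) ⊗ (8 ⊗ -2)) = 16

Expand innermost to outermost. Recall ⊕ takes the minimum of its arguments and ⊗ takes their sum. Working out the expression ((10 ⊗ 0) ⊗ (8 ⊗ -2)) gives 16.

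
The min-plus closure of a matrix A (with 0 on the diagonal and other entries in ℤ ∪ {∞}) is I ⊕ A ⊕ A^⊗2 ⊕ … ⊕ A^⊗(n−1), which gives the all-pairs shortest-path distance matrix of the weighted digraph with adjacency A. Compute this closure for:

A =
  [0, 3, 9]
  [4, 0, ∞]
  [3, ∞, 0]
Closure =
  [0, 3, 9]
  [4, 0, 13]
  [3, 6, 0]

This is the Floyd-Warshall all-pairs shortest-path computation. For each intermediate vertex k = 0, 1, …, 2, update dist[i][j] ← min(dist[i][j], dist[i][k] + dist[k][j]). The final matrix gives, for each (i, j), the minimum total weight of any directed path from i to j (possibly empty when i = j).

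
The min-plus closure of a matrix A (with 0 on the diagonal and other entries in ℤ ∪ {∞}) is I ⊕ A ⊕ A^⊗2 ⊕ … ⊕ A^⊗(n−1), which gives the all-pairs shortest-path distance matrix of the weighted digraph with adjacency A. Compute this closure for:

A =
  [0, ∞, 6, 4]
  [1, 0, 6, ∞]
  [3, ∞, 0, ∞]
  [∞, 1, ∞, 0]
Closure =
  [0, 5, 6, 4]
  [1, 0, 6, 5]
  [3, 8, 0, 7]
  [2, 1, 7, 0]

This is the Floyd-Warshall all-pairs shortest-path computation. For each intermediate vertex k = 0, 1, …, 3, update dist[i][j] ← min(dist[i][j], dist[i][k] + dist[k][j]). The final matrix gives, for each (i, j), the minimum total weight of any directed path from i to j (possibly empty when i = j).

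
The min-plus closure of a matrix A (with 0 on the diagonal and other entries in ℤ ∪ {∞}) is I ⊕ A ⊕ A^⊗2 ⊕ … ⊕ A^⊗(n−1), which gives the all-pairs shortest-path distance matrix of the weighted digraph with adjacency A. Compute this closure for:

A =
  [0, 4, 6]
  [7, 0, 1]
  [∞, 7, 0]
Closure =
  [0, 4, 5]
  [7, 0, 1]
  [14, 7, 0]

This is the Floyd-Warshall all-pairs shortest-path computation. For each intermediate vertex k = 0, 1, …, 2, update dist[i][j] ← min(dist[i][j], dist[i][k] + dist[k][j]). The final matrix gives, for each (i, j), the minimum total weight of any directed path from i to j (possibly empty when i = j).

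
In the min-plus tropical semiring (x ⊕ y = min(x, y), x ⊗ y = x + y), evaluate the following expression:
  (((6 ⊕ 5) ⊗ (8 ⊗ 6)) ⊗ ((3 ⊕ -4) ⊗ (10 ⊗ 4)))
(((6 ⊕ 5) ⊗ (8 ⊗ 6)) ⊗ ((3 ⊕ -4) ⊗ (10 ⊗ 4))) = 29

Expand innermost to outermost. Recall ⊕ takes the minimum of its arguments and ⊗ takes their sum. Working out the expression (((6 ⊕ 5) ⊗ (8 ⊗ 6)) ⊗ ((3 ⊕ -4) ⊗ (10 ⊗ 4))) gives 29.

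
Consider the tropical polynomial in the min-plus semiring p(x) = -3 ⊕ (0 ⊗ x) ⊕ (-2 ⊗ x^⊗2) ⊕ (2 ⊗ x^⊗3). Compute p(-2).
p(-2) = -6

A tropical monomial a ⊗ x^⊗i evaluates to a + i · x. Evaluating each term at x = -2:
  Term 0 contributes -3 + 0 · -2 = -3
  Term 1 contributes 0 + 1 · -2 = -2
  Term 2 contributes -2 + 2 · -2 = -6
  Term 3 contributes 2 + 3 · -2 = -4
p(-2) = ⊕ of these = min[-3, -2, -6, -4] = -6.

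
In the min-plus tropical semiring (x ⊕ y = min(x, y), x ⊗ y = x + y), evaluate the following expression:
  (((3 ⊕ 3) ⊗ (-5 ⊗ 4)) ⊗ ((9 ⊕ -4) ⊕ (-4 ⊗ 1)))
(((3 ⊕ 3) ⊗ (-5 ⊗ 4)) ⊗ ((9 ⊕ -4) ⊕ (-4 ⊗ 1))) = -2

Expand innermost to outermost. Recall ⊕ takes the minimum of its arguments and ⊗ takes their sum. Working out the expression (((3 ⊕ 3) ⊗ (-5 ⊗ 4)) ⊗ ((9 ⊕ -4) ⊕ (-4 ⊗ 1))) gives -2.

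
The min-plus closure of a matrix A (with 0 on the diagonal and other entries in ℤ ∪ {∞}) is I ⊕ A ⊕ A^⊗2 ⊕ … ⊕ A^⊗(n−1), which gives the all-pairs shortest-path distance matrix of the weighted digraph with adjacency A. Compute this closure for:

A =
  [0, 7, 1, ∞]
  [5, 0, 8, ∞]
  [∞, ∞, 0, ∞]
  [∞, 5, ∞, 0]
Closure =
  [0, 7, 1, ∞]
  [5, 0, 6, ∞]
  [∞, ∞, 0, ∞]
  [10, 5, 11, 0]

This is the Floyd-Warshall all-pairs shortest-path computation. For each intermediate vertex k = 0, 1, …, 3, update dist[i][j] ← min(dist[i][j], dist[i][k] + dist[k][j]). The final matrix gives, for each (i, j), the minimum total weight of any directed path from i to j (possibly empty when i = j).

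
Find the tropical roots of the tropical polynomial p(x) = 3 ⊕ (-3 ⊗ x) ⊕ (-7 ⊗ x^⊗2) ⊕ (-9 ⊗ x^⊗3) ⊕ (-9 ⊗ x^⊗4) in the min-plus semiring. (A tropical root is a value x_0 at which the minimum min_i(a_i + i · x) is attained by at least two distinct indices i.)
Roots: {0, 2, 4, 6}

Each tropical root is a break point of the lower envelope of the lines y = a_i + i · x (there are 5 lines, with slopes 0, 1, ..., 4). Only the lines that attain the minimum somewhere contribute to roots; other lines are dominated. Here the surviving (envelope) indices are i = 4, i = 3, i = 2, i = 1, i = 0.
Intersections between consecutive envelope lines give the roots: for adjacent envelope indices i < j the intersection is x = (a_i − a_j) / (j − i). Reading off the sorted break points: {0, 2, 4, 6}.
Verification: at each break x_0, at least two indices attain the minimum of min_i(a_i + i · x_0).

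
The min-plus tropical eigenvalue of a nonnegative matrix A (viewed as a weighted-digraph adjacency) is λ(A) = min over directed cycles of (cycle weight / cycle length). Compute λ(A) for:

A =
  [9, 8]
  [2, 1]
λ(A) = 1

Enumerate directed cycles and compute their means (weight / length). Sample:
  cycle 0 → 0: weight = 9, length = 1, mean = 9/1 ≈ 9.000
  cycle 1 → 1: weight = 1, length = 1, mean = 1/1 ≈ 1.000
  cycle 0 → 1 → 0: weight = 10, length = 2, mean = 10/2 ≈ 5.000
  cycle 1 → 0 → 1: weight = 10, length = 2, mean = 10/2 ≈ 5.000
Minimum mean = 1.000, attained e.g. along the cycle 1 → 1 with weight 1 and length 1. So λ(A) = 1/1 = 1.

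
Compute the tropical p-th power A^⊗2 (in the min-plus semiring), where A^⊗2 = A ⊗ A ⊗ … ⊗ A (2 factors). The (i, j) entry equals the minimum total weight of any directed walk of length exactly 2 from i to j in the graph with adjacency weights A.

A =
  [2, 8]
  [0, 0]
A^⊗2 =
  [4, 8]
  [0, 0]

Each entry (A^⊗2)_ij equals the minimum over all length-2 walks i = v_0 → v_1 → … → v_2 = j of Σ_t A[v_t][v_{t+1}]. For example, for (i, j) = (0, 1) we minimise over 2 possible intermediate vertex sequences; the minimum is 8, attained along the walk 0 → 1 → 1.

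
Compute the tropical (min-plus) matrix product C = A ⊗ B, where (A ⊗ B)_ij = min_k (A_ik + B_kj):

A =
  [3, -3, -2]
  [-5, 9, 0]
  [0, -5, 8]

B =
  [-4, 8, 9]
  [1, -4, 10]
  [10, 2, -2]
A ⊗ B =
  [-2, -7, -4]
  [-9, 2, -2]
  [-4, -9, 5]

Apply the min-plus product entry-by-entry:
  C[0][0] = min over k of (A[0][0] + B[0][0] = 3 + -4 = -1, A[0][1] + B[1][0] = -3 + 1 = -2, A[0][2] + B[2][0] = -2 + 10 = 8) = -2 (attained at k = 1)
  C[0][1] = min over k of (A[0][0] + B[0][1] = 3 + 8 = 11, A[0][1] + B[1][1] = -3 + -4 = -7, A[0][2] + B[2][1] = -2 + 2 = 0) = -7 (attained at k = 1)
  C[0][2] = min over k of (A[0][0] + B[0][2] = 3 + 9 = 12, A[0][1] + B[1][2] = -3 + 10 = 7, A[0][2] + B[2][2] = -2 + -2 = -4) = -4 (attained at k = 2)
  C[1][0] = min over k of (A[1][0] + B[0][0] = -5 + -4 = -9, A[1][1] + B[1][0] = 9 + 1 = 10, A[1][2] + B[2][0] = 0 + 10 = 10) = -9 (attained at k = 0)
  C[1][1] = min over k of (A[1][0] + B[0][1] = -5 + 8 = 3, A[1][1] + B[1][1] = 9 + -4 = 5, A[1][2] + B[2][1] = 0 + 2 = 2) = 2 (attained at k = 2)
  C[1][2] = min over k of (A[1][0] + B[0][2] = -5 + 9 = 4, A[1][1] + B[1][2] = 9 + 10 = 19, A[1][2] + B[2][2] = 0 + -2 = -2) = -2 (attained at k = 2)
  C[2][0] = min over k of (A[2][0] + B[0][0] = 0 + -4 = -4, A[2][1] + B[1][0] = -5 + 1 = -4, A[2][2] + B[2][0] = 8 + 10 = 18) = -4 (attained at k = 0)
  C[2][1] = min over k of (A[2][0] + B[0][1] = 0 + 8 = 8, A[2][1] + B[1][1] = -5 + -4 = -9, A[2][2] + B[2][1] = 8 + 2 = 10) = -9 (attained at k = 1)
  C[2][2] = min over k of (A[2][0] + B[0][2] = 0 + 9 = 9, A[2][1] + B[1][2] = -5 + 10 = 5, A[2][2] + B[2][2] = 8 + -2 = 6) = 5 (attained at k = 1)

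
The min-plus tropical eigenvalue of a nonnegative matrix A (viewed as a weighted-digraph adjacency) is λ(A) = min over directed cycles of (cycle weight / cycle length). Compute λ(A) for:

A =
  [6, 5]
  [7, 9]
λ(A) = 6

Enumerate directed cycles and compute their means (weight / length). Sample:
  cycle 0 → 0: weight = 6, length = 1, mean = 6/1 ≈ 6.000
  cycle 1 → 1: weight = 9, length = 1, mean = 9/1 ≈ 9.000
  cycle 0 → 1 → 0: weight = 12, length = 2, mean = 12/2 ≈ 6.000
  cycle 1 → 0 → 1: weight = 12, length = 2, mean = 12/2 ≈ 6.000
Minimum mean = 6.000, attained e.g. along the cycle 0 → 0 with weight 6 and length 1. So λ(A) = 6/1 = 6.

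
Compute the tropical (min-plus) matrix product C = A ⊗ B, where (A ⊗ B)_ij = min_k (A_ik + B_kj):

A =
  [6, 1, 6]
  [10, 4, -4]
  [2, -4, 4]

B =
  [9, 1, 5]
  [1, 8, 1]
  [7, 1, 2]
A ⊗ B =
  [2, 7, 2]
  [3, -3, -2]
  [-3, 3, -3]

Apply the min-plus product entry-by-entry:
  C[0][0] = min over k of (A[0][0] + B[0][0] = 6 + 9 = 15, A[0][1] + B[1][0] = 1 + 1 = 2, A[0][2] + B[2][0] = 6 + 7 = 13) = 2 (attained at k = 1)
  C[0][1] = min over k of (A[0][0] + B[0][1] = 6 + 1 = 7, A[0][1] + B[1][1] = 1 + 8 = 9, A[0][2] + B[2][1] = 6 + 1 = 7) = 7 (attained at k = 0)
  C[0][2] = min over k of (A[0][0] + B[0][2] = 6 + 5 = 11, A[0][1] + B[1][2] = 1 + 1 = 2, A[0][2] + B[2][2] = 6 + 2 = 8) = 2 (attained at k = 1)
  C[1][0] = min over k of (A[1][0] + B[0][0] = 10 + 9 = 19, A[1][1] + B[1][0] = 4 + 1 = 5, A[1][2] + B[2][0] = -4 + 7 = 3) = 3 (attained at k = 2)
  C[1][1] = min over k of (A[1][0] + B[0][1] = 10 + 1 = 11, A[1][1] + B[1][1] = 4 + 8 = 12, A[1][2] + B[2][1] = -4 + 1 = -3) = -3 (attained at k = 2)
  C[1][2] = min over k of (A[1][0] + B[0][2] = 10 + 5 = 15, A[1][1] + B[1][2] = 4 + 1 = 5, A[1][2] + B[2][2] = -4 + 2 = -2) = -2 (attained at k = 2)
  C[2][0] = min over k of (A[2][0] + B[0][0] = 2 + 9 = 11, A[2][1] + B[1][0] = -4 + 1 = -3, A[2][2] + B[2][0] = 4 + 7 = 11) = -3 (attained at k = 1)
  C[2][1] = min over k of (A[2][0] + B[0][1] = 2 + 1 = 3, A[2][1] + B[1][1] = -4 + 8 = 4, A[2][2] + B[2][1] = 4 + 1 = 5) = 3 (attained at k = 0)
  C[2][2] = min over k of (A[2][0] + B[0][2] = 2 + 5 = 7, A[2][1] + B[1][2] = -4 + 1 = -3, A[2][2] + B[2][2] = 4 + 2 = 6) = -3 (attained at k = 1)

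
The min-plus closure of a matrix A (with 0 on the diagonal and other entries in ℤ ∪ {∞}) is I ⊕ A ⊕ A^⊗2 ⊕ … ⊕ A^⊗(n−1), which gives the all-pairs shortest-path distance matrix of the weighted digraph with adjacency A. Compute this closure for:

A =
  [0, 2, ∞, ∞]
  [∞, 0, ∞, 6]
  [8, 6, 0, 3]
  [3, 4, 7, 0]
Closure =
  [0, 2, 15, 8]
  [9, 0, 13, 6]
  [6, 6, 0, 3]
  [3, 4, 7, 0]

This is the Floyd-Warshall all-pairs shortest-path computation. For each intermediate vertex k = 0, 1, …, 3, update dist[i][j] ← min(dist[i][j], dist[i][k] + dist[k][j]). The final matrix gives, for each (i, j), the minimum total weight of any directed path from i to j (possibly empty when i = j).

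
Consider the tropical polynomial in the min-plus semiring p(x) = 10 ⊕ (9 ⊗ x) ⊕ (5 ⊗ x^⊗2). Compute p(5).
p(5) = 10

A tropical monomial a ⊗ x^⊗i evaluates to a + i · x. Evaluating each term at x = 5:
  Term 0 contributes 10 + 0 · 5 = 10
  Term 1 contributes 9 + 1 · 5 = 14
  Term 2 contributes 5 + 2 · 5 = 15
p(5) = ⊕ of these = min[10, 14, 15] = 10.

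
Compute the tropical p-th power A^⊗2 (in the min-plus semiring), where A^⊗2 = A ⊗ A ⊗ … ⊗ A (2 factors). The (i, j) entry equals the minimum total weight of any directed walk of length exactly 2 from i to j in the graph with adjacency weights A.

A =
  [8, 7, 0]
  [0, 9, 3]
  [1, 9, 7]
A^⊗2 =
  [1, 9, 7]
  [4, 7, 0]
  [8, 8, 1]

Each entry (A^⊗2)_ij equals the minimum over all length-2 walks i = v_0 → v_1 → … → v_2 = j of Σ_t A[v_t][v_{t+1}]. For example, for (i, j) = (0, 2) we minimise over 3 possible intermediate vertex sequences; the minimum is 7, attained along the walk 0 → 2 → 2.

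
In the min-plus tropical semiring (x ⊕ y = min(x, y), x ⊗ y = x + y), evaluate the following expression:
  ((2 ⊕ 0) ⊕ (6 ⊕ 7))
((2 ⊕ 0) ⊕ (6 ⊕ 7)) = 0

Expand innermost to outermost. Recall ⊕ takes the minimum of its arguments and ⊗ takes their sum. Working out the expression ((2 ⊕ 0) ⊕ (6 ⊕ 7)) gives 0.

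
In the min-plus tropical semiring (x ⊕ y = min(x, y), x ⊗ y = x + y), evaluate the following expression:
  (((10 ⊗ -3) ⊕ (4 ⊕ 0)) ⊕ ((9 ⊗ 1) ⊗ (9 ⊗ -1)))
(((10 ⊗ -3) ⊕ (4 ⊕ 0)) ⊕ ((9 ⊗ 1) ⊗ (9 ⊗ -1))) = 0

Expand innermost to outermost. Recall ⊕ takes the minimum of its arguments and ⊗ takes their sum. Working out the expression (((10 ⊗ -3) ⊕ (4 ⊕ 0)) ⊕ ((9 ⊗ 1) ⊗ (9 ⊗ -1))) gives 0.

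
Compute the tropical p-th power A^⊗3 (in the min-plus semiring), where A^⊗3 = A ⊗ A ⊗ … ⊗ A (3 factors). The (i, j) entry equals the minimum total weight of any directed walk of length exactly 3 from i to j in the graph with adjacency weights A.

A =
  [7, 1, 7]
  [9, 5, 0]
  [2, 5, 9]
A^⊗3 =
  [3, 6, 6]
  [7, 3, 5]
  [7, 8, 3]

Each entry (A^⊗3)_ij equals the minimum over all length-3 walks i = v_0 → v_1 → … → v_3 = j of Σ_t A[v_t][v_{t+1}]. For example, for (i, j) = (0, 2) we minimise over 9 possible intermediate vertex sequences; the minimum is 6, attained along the walk 0 → 1 → 1 → 2.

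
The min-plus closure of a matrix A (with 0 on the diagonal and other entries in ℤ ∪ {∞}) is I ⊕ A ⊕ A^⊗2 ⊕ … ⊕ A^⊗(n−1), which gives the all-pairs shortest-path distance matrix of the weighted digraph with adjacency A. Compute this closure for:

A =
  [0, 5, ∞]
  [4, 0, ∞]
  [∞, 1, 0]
Closure =
  [0, 5, ∞]
  [4, 0, ∞]
  [5, 1, 0]

This is the Floyd-Warshall all-pairs shortest-path computation. For each intermediate vertex k = 0, 1, …, 2, update dist[i][j] ← min(dist[i][j], dist[i][k] + dist[k][j]). The final matrix gives, for each (i, j), the minimum total weight of any directed path from i to j (possibly empty when i = j).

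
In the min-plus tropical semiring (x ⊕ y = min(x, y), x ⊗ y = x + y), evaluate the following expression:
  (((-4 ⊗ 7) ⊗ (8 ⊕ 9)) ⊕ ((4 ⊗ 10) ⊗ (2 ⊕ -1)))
(((-4 ⊗ 7) ⊗ (8 ⊕ 9)) ⊕ ((4 ⊗ 10) ⊗ (2 ⊕ -1))) = 11

Expand innermost to outermost. Recall ⊕ takes the minimum of its arguments and ⊗ takes their sum. Working out the expression (((-4 ⊗ 7) ⊗ (8 ⊕ 9)) ⊕ ((4 ⊗ 10) ⊗ (2 ⊕ -1))) gives 11.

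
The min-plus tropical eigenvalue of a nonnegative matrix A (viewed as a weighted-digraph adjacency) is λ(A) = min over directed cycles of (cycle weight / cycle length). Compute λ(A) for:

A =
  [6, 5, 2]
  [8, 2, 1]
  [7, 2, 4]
λ(A) = 3/2

Enumerate directed cycles and compute their means (weight / length). Sample:
  cycle 0 → 0: weight = 6, length = 1, mean = 6/1 ≈ 6.000
  cycle 1 → 1: weight = 2, length = 1, mean = 2/1 ≈ 2.000
  cycle 2 → 2: weight = 4, length = 1, mean = 4/1 ≈ 4.000
  cycle 0 → 1 → 0: weight = 13, length = 2, mean = 13/2 ≈ 6.500
  cycle 0 → 2 → 0: weight = 9, length = 2, mean = 9/2 ≈ 4.500
  cycle 1 → 0 → 1: weight = 13, length = 2, mean = 13/2 ≈ 6.500
Minimum mean = 1.500, attained e.g. along the cycle 1 → 2 → 1 with weight 3 and length 2. So λ(A) = 3/2 = 3/2.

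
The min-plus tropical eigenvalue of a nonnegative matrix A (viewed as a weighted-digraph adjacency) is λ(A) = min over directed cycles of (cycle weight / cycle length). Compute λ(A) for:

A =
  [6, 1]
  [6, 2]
λ(A) = 2

Enumerate directed cycles and compute their means (weight / length). Sample:
  cycle 0 → 0: weight = 6, length = 1, mean = 6/1 ≈ 6.000
  cycle 1 → 1: weight = 2, length = 1, mean = 2/1 ≈ 2.000
  cycle 0 → 1 → 0: weight = 7, length = 2, mean = 7/2 ≈ 3.500
  cycle 1 → 0 → 1: weight = 7, length = 2, mean = 7/2 ≈ 3.500
Minimum mean = 2.000, attained e.g. along the cycle 1 → 1 with weight 2 and length 1. So λ(A) = 2/1 = 2.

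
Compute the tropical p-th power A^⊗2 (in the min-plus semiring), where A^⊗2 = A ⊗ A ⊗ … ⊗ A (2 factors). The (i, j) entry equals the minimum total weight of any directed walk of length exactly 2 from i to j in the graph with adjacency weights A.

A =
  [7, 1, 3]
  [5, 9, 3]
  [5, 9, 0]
A^⊗2 =
  [6, 8, 3]
  [8, 6, 3]
  [5, 6, 0]

Each entry (A^⊗2)_ij equals the minimum over all length-2 walks i = v_0 → v_1 → … → v_2 = j of Σ_t A[v_t][v_{t+1}]. For example, for (i, j) = (0, 2) we minimise over 3 possible intermediate vertex sequences; the minimum is 3, attained along the walk 0 → 2 → 2.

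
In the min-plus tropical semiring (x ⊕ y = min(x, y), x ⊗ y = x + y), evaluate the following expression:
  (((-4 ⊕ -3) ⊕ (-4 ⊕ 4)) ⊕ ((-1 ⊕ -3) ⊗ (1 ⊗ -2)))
(((-4 ⊕ -3) ⊕ (-4 ⊕ 4)) ⊕ ((-1 ⊕ -3) ⊗ (1 ⊗ -2))) = -4

Expand innermost to outermost. Recall ⊕ takes the minimum of its arguments and ⊗ takes their sum. Working out the expression (((-4 ⊕ -3) ⊕ (-4 ⊕ 4)) ⊕ ((-1 ⊕ -3) ⊗ (1 ⊗ -2))) gives -4.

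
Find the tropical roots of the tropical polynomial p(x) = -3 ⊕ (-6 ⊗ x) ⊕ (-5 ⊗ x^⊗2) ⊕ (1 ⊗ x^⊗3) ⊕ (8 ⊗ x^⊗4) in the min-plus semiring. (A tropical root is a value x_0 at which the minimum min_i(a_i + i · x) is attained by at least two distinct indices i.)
Roots: {-7, -6, -1, 3}

Each tropical root is a break point of the lower envelope of the lines y = a_i + i · x (there are 5 lines, with slopes 0, 1, ..., 4). Only the lines that attain the minimum somewhere contribute to roots; other lines are dominated. Here the surviving (envelope) indices are i = 4, i = 3, i = 2, i = 1, i = 0.
Intersections between consecutive envelope lines give the roots: for adjacent envelope indices i < j the intersection is x = (a_i − a_j) / (j − i). Reading off the sorted break points: {-7, -6, -1, 3}.
Verification: at each break x_0, at least two indices attain the minimum of min_i(a_i + i · x_0).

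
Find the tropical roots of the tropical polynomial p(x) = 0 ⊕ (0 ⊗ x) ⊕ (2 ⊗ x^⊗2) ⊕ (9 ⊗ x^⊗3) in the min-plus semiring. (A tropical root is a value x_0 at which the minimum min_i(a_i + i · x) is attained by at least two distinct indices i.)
Roots: {-7, -2, 0}

Each tropical root is a break point of the lower envelope of the lines y = a_i + i · x (there are 4 lines, with slopes 0, 1, ..., 3). Only the lines that attain the minimum somewhere contribute to roots; other lines are dominated. Here the surviving (envelope) indices are i = 3, i = 2, i = 1, i = 0.
Intersections between consecutive envelope lines give the roots: for adjacent envelope indices i < j the intersection is x = (a_i − a_j) / (j − i). Reading off the sorted break points: {-7, -2, 0}.
Verification: at each break x_0, at least two indices attain the minimum of min_i(a_i + i · x_0).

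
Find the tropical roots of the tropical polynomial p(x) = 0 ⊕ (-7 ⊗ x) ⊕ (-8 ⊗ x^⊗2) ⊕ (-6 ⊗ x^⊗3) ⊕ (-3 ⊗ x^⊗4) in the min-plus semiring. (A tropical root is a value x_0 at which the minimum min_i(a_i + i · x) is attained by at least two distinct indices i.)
Roots: {-3, -2, 1, 7}

Each tropical root is a break point of the lower envelope of the lines y = a_i + i · x (there are 5 lines, with slopes 0, 1, ..., 4). Only the lines that attain the minimum somewhere contribute to roots; other lines are dominated. Here the surviving (envelope) indices are i = 4, i = 3, i = 2, i = 1, i = 0.
Intersections between consecutive envelope lines give the roots: for adjacent envelope indices i < j the intersection is x = (a_i − a_j) / (j − i). Reading off the sorted break points: {-3, -2, 1, 7}.
Verification: at each break x_0, at least two indices attain the minimum of min_i(a_i + i · x_0).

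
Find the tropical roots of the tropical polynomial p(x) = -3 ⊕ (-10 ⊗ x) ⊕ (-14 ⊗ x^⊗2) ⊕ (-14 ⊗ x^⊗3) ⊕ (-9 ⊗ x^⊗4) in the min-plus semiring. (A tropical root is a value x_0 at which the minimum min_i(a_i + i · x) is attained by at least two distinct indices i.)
Roots: {-5, 0, 4, 7}

Each tropical root is a break point of the lower envelope of the lines y = a_i + i · x (there are 5 lines, with slopes 0, 1, ..., 4). Only the lines that attain the minimum somewhere contribute to roots; other lines are dominated. Here the surviving (envelope) indices are i = 4, i = 3, i = 2, i = 1, i = 0.
Intersections between consecutive envelope lines give the roots: for adjacent envelope indices i < j the intersection is x = (a_i − a_j) / (j − i). Reading off the sorted break points: {-5, 0, 4, 7}.
Verification: at each break x_0, at least two indices attain the minimum of min_i(a_i + i · x_0).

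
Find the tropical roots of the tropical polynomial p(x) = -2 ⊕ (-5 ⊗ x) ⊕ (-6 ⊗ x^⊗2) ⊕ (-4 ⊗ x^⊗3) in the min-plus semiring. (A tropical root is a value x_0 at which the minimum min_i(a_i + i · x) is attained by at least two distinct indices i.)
Roots: {-2, 1, 3}

Each tropical root is a break point of the lower envelope of the lines y = a_i + i · x (there are 4 lines, with slopes 0, 1, ..., 3). Only the lines that attain the minimum somewhere contribute to roots; other lines are dominated. Here the surviving (envelope) indices are i = 3, i = 2, i = 1, i = 0.
Intersections between consecutive envelope lines give the roots: for adjacent envelope indices i < j the intersection is x = (a_i − a_j) / (j − i). Reading off the sorted break points: {-2, 1, 3}.
Verification: at each break x_0, at least two indices attain the minimum of min_i(a_i + i · x_0).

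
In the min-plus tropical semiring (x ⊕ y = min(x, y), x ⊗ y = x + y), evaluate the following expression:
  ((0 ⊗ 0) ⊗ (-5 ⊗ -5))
((0 ⊗ 0) ⊗ (-5 ⊗ -5)) = -10

Expand innermost to outermost. Recall ⊕ takes the minimum of its arguments and ⊗ takes their sum. Working out the expression ((0 ⊗ 0) ⊗ (-5 ⊗ -5)) gives -10.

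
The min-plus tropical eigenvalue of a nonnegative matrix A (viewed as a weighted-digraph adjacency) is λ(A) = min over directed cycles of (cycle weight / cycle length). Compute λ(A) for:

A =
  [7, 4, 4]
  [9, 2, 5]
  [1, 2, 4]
λ(A) = 2

Enumerate directed cycles and compute their means (weight / length). Sample:
  cycle 0 → 0: weight = 7, length = 1, mean = 7/1 ≈ 7.000
  cycle 1 → 1: weight = 2, length = 1, mean = 2/1 ≈ 2.000
  cycle 2 → 2: weight = 4, length = 1, mean = 4/1 ≈ 4.000
  cycle 0 → 1 → 0: weight = 13, length = 2, mean = 13/2 ≈ 6.500
  cycle 0 → 2 → 0: weight = 5, length = 2, mean = 5/2 ≈ 2.500
  cycle 1 → 0 → 1: weight = 13, length = 2, mean = 13/2 ≈ 6.500
Minimum mean = 2.000, attained e.g. along the cycle 1 → 1 with weight 2 and length 1. So λ(A) = 2/1 = 2.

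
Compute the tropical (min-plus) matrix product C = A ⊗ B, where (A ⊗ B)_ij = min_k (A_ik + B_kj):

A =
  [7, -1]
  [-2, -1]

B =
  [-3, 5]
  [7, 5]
A ⊗ B =
  [4, 4]
  [-5, 3]

Apply the min-plus product entry-by-entry:
  C[0][0] = min over k of (A[0][0] + B[0][0] = 7 + -3 = 4, A[0][1] + B[1][0] = -1 + 7 = 6) = 4 (attained at k = 0)
  C[0][1] = min over k of (A[0][0] + B[0][1] = 7 + 5 = 12, A[0][1] + B[1][1] = -1 + 5 = 4) = 4 (attained at k = 1)
  C[1][0] = min over k of (A[1][0] + B[0][0] = -2 + -3 = -5, A[1][1] + B[1][0] = -1 + 7 = 6) = -5 (attained at k = 0)
  C[1][1] = min over k of (A[1][0] + B[0][1] = -2 + 5 = 3, A[1][1] + B[1][1] = -1 + 5 = 4) = 3 (attained at k = 0)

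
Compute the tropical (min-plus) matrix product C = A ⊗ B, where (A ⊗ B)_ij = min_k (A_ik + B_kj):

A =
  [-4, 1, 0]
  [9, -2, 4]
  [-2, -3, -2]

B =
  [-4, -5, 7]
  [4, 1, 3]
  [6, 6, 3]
A ⊗ B =
  [-8, -9, 3]
  [2, -1, 1]
  [-6, -7, 0]

Apply the min-plus product entry-by-entry:
  C[0][0] = min over k of (A[0][0] + B[0][0] = -4 + -4 = -8, A[0][1] + B[1][0] = 1 + 4 = 5, A[0][2] + B[2][0] = 0 + 6 = 6) = -8 (attained at k = 0)
  C[0][1] = min over k of (A[0][0] + B[0][1] = -4 + -5 = -9, A[0][1] + B[1][1] = 1 + 1 = 2, A[0][2] + B[2][1] = 0 + 6 = 6) = -9 (attained at k = 0)
  C[0][2] = min over k of (A[0][0] + B[0][2] = -4 + 7 = 3, A[0][1] + B[1][2] = 1 + 3 = 4, A[0][2] + B[2][2] = 0 + 3 = 3) = 3 (attained at k = 0)
  C[1][0] = min over k of (A[1][0] + B[0][0] = 9 + -4 = 5, A[1][1] + B[1][0] = -2 + 4 = 2, A[1][2] + B[2][0] = 4 + 6 = 10) = 2 (attained at k = 1)
  C[1][1] = min over k of (A[1][0] + B[0][1] = 9 + -5 = 4, A[1][1] + B[1][1] = -2 + 1 = -1, A[1][2] + B[2][1] = 4 + 6 = 10) = -1 (attained at k = 1)
  C[1][2] = min over k of (A[1][0] + B[0][2] = 9 + 7 = 16, A[1][1] + B[1][2] = -2 + 3 = 1, A[1][2] + B[2][2] = 4 + 3 = 7) = 1 (attained at k = 1)
  C[2][0] = min over k of (A[2][0] + B[0][0] = -2 + -4 = -6, A[2][1] + B[1][0] = -3 + 4 = 1, A[2][2] + B[2][0] = -2 + 6 = 4) = -6 (attained at k = 0)
  C[2][1] = min over k of (A[2][0] + B[0][1] = -2 + -5 = -7, A[2][1] + B[1][1] = -3 + 1 = -2, A[2][2] + B[2][1] = -2 + 6 = 4) = -7 (attained at k = 0)
  C[2][2] = min over k of (A[2][0] + B[0][2] = -2 + 7 = 5, A[2][1] + B[1][2] = -3 + 3 = 0, A[2][2] + B[2][2] = -2 + 3 = 1) = 0 (attained at k = 1)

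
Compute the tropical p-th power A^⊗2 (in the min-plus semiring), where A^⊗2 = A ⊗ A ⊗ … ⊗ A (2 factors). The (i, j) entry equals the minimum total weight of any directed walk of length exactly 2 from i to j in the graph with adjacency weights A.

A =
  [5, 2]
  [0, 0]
A^⊗2 =
  [2, 2]
  [0, 0]

Each entry (A^⊗2)_ij equals the minimum over all length-2 walks i = v_0 → v_1 → … → v_2 = j of Σ_t A[v_t][v_{t+1}]. For example, for (i, j) = (0, 1) we minimise over 2 possible intermediate vertex sequences; the minimum is 2, attained along the walk 0 → 1 → 1.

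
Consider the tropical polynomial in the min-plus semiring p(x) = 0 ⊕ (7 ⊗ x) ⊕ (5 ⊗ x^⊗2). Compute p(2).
p(2) = 0

A tropical monomial a ⊗ x^⊗i evaluates to a + i · x. Evaluating each term at x = 2:
  Term 0 contributes 0 + 0 · 2 = 0
  Term 1 contributes 7 + 1 · 2 = 9
  Term 2 contributes 5 + 2 · 2 = 9
p(2) = ⊕ of these = min[0, 9, 9] = 0.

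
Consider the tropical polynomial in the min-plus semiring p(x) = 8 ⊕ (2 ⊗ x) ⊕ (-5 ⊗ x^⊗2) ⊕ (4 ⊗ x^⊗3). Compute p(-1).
p(-1) = -7

A tropical monomial a ⊗ x^⊗i evaluates to a + i · x. Evaluating each term at x = -1:
  Term 0 contributes 8 + 0 · -1 = 8
  Term 1 contributes 2 + 1 · -1 = 1
  Term 2 contributes -5 + 2 · -1 = -7
  Term 3 contributes 4 + 3 · -1 = 1
p(-1) = ⊕ of these = min[8, 1, -7, 1] = -7.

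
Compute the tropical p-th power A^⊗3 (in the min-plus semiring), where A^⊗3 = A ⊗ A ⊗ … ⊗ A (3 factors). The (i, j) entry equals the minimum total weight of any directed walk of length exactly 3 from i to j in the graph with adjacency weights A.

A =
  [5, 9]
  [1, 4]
A^⊗3 =
  [14, 17]
  [9, 12]

Each entry (A^⊗3)_ij equals the minimum over all length-3 walks i = v_0 → v_1 → … → v_3 = j of Σ_t A[v_t][v_{t+1}]. For example, for (i, j) = (0, 1) we minimise over 4 possible intermediate vertex sequences; the minimum is 17, attained along the walk 0 → 1 → 1 → 1.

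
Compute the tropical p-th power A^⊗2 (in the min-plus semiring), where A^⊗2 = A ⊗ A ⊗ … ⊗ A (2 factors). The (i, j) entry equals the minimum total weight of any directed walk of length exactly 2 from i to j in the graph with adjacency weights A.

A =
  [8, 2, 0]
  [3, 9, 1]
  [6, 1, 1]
A^⊗2 =
  [5, 1, 1]
  [7, 2, 2]
  [4, 2, 2]

Each entry (A^⊗2)_ij equals the minimum over all length-2 walks i = v_0 → v_1 → … → v_2 = j of Σ_t A[v_t][v_{t+1}]. For example, for (i, j) = (0, 2) we minimise over 3 possible intermediate vertex sequences; the minimum is 1, attained along the walk 0 → 2 → 2.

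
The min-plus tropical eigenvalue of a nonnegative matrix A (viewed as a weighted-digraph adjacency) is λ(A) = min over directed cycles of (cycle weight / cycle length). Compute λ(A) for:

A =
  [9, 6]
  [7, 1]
λ(A) = 1

Enumerate directed cycles and compute their means (weight / length). Sample:
  cycle 0 → 0: weight = 9, length = 1, mean = 9/1 ≈ 9.000
  cycle 1 → 1: weight = 1, length = 1, mean = 1/1 ≈ 1.000
  cycle 0 → 1 → 0: weight = 13, length = 2, mean = 13/2 ≈ 6.500
  cycle 1 → 0 → 1: weight = 13, length = 2, mean = 13/2 ≈ 6.500
Minimum mean = 1.000, attained e.g. along the cycle 1 → 1 with weight 1 and length 1. So λ(A) = 1/1 = 1.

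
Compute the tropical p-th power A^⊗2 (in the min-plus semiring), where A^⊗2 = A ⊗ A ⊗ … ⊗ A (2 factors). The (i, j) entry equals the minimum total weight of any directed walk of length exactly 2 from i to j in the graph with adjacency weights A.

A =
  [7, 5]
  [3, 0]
A^⊗2 =
  [8, 5]
  [3, 0]

Each entry (A^⊗2)_ij equals the minimum over all length-2 walks i = v_0 → v_1 → … → v_2 = j of Σ_t A[v_t][v_{t+1}]. For example, for (i, j) = (0, 1) we minimise over 2 possible intermediate vertex sequences; the minimum is 5, attained along the walk 0 → 1 → 1.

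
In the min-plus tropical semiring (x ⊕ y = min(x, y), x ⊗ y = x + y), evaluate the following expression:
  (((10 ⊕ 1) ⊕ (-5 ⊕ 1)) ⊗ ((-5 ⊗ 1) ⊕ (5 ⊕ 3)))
(((10 ⊕ 1) ⊕ (-5 ⊕ 1)) ⊗ ((-5 ⊗ 1) ⊕ (5 ⊕ 3))) = -9

Expand innermost to outermost. Recall ⊕ takes the minimum of its arguments and ⊗ takes their sum. Working out the expression (((10 ⊕ 1) ⊕ (-5 ⊕ 1)) ⊗ ((-5 ⊗ 1) ⊕ (5 ⊕ 3))) gives -9.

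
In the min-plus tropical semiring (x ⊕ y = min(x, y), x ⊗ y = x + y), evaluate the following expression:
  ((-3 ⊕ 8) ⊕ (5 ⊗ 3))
((-3 ⊕ 8) ⊕ (5 ⊗ 3)) = -3

Expand innermost to outermost. Recall ⊕ takes the minimum of its arguments and ⊗ takes their sum. Working out the expression ((-3 ⊕ 8) ⊕ (5 ⊗ 3)) gives -3.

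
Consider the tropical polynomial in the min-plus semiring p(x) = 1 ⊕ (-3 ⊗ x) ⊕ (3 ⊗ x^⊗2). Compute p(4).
p(4) = 1

A tropical monomial a ⊗ x^⊗i evaluates to a + i · x. Evaluating each term at x = 4:
  Term 0 contributes 1 + 0 · 4 = 1
  Term 1 contributes -3 + 1 · 4 = 1
  Term 2 contributes 3 + 2 · 4 = 11
p(4) = ⊕ of these = min[1, 1, 11] = 1.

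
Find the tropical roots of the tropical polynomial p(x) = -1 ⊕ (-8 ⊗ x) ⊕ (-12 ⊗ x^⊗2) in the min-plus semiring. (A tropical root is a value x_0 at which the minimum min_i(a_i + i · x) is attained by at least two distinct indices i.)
Roots: {4, 7}

Each tropical root is a break point of the lower envelope of the lines y = a_i + i · x (there are 3 lines, with slopes 0, 1, ..., 2). Only the lines that attain the minimum somewhere contribute to roots; other lines are dominated. Here the surviving (envelope) indices are i = 2, i = 1, i = 0.
Intersections between consecutive envelope lines give the roots: for adjacent envelope indices i < j the intersection is x = (a_i − a_j) / (j − i). Reading off the sorted break points: {4, 7}.
Verification: at each break x_0, at least two indices attain the minimum of min_i(a_i + i · x_0).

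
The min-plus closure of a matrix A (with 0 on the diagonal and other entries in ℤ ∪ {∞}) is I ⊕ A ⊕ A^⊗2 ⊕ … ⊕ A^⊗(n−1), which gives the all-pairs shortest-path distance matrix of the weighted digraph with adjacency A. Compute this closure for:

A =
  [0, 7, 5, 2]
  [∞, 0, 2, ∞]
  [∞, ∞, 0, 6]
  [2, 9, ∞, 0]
Closure =
  [0, 7, 5, 2]
  [10, 0, 2, 8]
  [8, 15, 0, 6]
  [2, 9, 7, 0]

This is the Floyd-Warshall all-pairs shortest-path computation. For each intermediate vertex k = 0, 1, …, 3, update dist[i][j] ← min(dist[i][j], dist[i][k] + dist[k][j]). The final matrix gives, for each (i, j), the minimum total weight of any directed path from i to j (possibly empty when i = j).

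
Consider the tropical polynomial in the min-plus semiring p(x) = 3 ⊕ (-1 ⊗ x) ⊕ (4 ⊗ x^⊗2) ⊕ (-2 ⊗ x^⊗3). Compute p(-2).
p(-2) = -8

A tropical monomial a ⊗ x^⊗i evaluates to a + i · x. Evaluating each term at x = -2:
  Term 0 contributes 3 + 0 · -2 = 3
  Term 1 contributes -1 + 1 · -2 = -3
  Term 2 contributes 4 + 2 · -2 = 0
  Term 3 contributes -2 + 3 · -2 = -8
p(-2) = ⊕ of these = min[3, -3, 0, -8] = -8.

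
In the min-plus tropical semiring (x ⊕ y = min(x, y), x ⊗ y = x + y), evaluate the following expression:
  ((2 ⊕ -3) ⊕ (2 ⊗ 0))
((2 ⊕ -3) ⊕ (2 ⊗ 0)) = -3

Expand innermost to outermost. Recall ⊕ takes the minimum of its arguments and ⊗ takes their sum. Working out the expression ((2 ⊕ -3) ⊕ (2 ⊗ 0)) gives -3.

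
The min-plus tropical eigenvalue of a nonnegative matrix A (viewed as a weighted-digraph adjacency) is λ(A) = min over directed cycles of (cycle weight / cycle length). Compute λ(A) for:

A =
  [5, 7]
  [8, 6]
λ(A) = 5

Enumerate directed cycles and compute their means (weight / length). Sample:
  cycle 0 → 0: weight = 5, length = 1, mean = 5/1 ≈ 5.000
  cycle 1 → 1: weight = 6, length = 1, mean = 6/1 ≈ 6.000
  cycle 0 → 1 → 0: weight = 15, length = 2, mean = 15/2 ≈ 7.500
  cycle 1 → 0 → 1: weight = 15, length = 2, mean = 15/2 ≈ 7.500
Minimum mean = 5.000, attained e.g. along the cycle 0 → 0 with weight 5 and length 1. So λ(A) = 5/1 = 5.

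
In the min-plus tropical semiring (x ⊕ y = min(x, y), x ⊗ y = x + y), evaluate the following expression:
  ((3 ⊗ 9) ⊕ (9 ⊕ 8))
((3 ⊗ 9) ⊕ (9 ⊕ 8)) = 8

Expand innermost to outermost. Recall ⊕ takes the minimum of its arguments and ⊗ takes their sum. Working out the expression ((3 ⊗ 9) ⊕ (9 ⊕ 8)) gives 8.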